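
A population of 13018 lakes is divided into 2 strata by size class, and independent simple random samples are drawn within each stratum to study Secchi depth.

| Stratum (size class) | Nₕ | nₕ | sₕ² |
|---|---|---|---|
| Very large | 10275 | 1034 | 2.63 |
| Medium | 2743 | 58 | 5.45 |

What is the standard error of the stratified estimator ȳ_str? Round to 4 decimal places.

Var(ȳ_str) = Σₕ Wₕ²(1 − fₕ)sₕ²/nₕ with Wₕ = Nₕ/N, N = 13018.
Very large: Wₕ = 0.78929175; term = 0.78929175²·(1 − 0.10063260)·2.63/1034 = 0.001425107.
Medium: Wₕ = 0.21070825; term = 0.21070825²·(1 − 0.02114473)·5.45/58 = 0.0040836647.
Sum = 0.0055087717.
SE = √(0.0055087717) = 0.0742.

0.0742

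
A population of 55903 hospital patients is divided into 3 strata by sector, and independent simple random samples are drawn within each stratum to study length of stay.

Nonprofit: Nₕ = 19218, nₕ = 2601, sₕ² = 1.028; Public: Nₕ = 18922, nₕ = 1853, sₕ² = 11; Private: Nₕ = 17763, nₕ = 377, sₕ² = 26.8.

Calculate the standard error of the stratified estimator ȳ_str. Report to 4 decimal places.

0.0876

Var(ȳ_str) = Σₕ Wₕ²(1 − fₕ)sₕ²/nₕ with Wₕ = Nₕ/N, N = 55903.
Nonprofit: Wₕ = 0.34377404; term = 0.34377404²·(1 − 0.13534187)·1.028/2601 = 4.0387163 × 10^-5.
Public: Wₕ = 0.33847915; term = 0.33847915²·(1 − 0.09792834)·11/1853 = 6.1351072 × 10^-4.
Private: Wₕ = 0.31774681; term = 0.31774681²·(1 − 0.02122389)·26.8/377 = 0.0070248848.
Sum = 0.0076787827.
SE = √(0.0076787827) = 0.0876.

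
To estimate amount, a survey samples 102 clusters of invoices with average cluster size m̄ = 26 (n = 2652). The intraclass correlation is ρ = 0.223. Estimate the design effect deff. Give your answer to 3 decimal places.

6.575

deff = 1 + (26 − 1)·0.223 = 1 + 5.575 = 6.575.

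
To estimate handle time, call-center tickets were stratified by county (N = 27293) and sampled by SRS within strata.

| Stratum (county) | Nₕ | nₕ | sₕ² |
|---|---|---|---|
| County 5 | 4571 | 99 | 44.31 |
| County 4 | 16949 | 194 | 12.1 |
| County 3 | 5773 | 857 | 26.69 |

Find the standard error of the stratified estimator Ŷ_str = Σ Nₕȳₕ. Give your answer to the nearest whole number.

5267

Var(Ŷ_str) = Σₕ Nₕ²(1 − fₕ)sₕ²/nₕ.
County 5: 4571²·(1 − 99/4571)·44.31/99 = 9.1491252 × 10^6.
County 4: 16949²·(1 − 194/16949)·12.1/194 = 1.7712186 × 10^7.
County 3: 5773²·(1 − 857/5773)·26.69/857 = 883855.33.
Sum = 2.7745167 × 10^7.
SE = √(2.7745167 × 10^7) = 5267.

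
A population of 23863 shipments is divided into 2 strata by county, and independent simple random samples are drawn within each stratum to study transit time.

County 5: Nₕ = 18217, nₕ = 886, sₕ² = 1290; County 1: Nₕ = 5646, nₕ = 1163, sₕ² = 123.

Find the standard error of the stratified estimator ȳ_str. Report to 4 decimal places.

Var(ȳ_str) = Σₕ Wₕ²(1 − fₕ)sₕ²/nₕ with Wₕ = Nₕ/N, N = 23863.
County 5: Wₕ = 0.76339940; term = 0.76339940²·(1 − 0.04863589)·1290/886 = 0.8072469.
County 1: Wₕ = 0.23660060; term = 0.23660060²·(1 − 0.20598654)·123/1163 = 0.0047009424.
Sum = 0.81194784.
SE = √(0.81194784) = 0.9011.

0.9011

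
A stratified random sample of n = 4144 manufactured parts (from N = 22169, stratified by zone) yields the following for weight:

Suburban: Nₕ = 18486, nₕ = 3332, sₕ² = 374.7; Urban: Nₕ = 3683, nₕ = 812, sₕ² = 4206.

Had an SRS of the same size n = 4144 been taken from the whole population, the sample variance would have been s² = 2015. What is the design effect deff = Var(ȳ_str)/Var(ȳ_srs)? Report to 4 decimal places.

Var(ȳ_str) = Σ Wₕ²(1−fₕ)sₕ²/nₕ with Wₕ = Nₕ/22169:
  Suburban: (18486/22169)²·(1−3332/18486)·374.7/3332 = 0.064099807
  Urban: (3683/22169)²·(1−812/3683)·4206/812 = 0.11144381
  → Var(ȳ_str) = 0.17554362.
Var(ȳ_srs) = (1 − 4144/22169)·2015/4144 = 0.39535249.
deff = 0.17554362 / 0.39535249 = 0.4440.

0.4440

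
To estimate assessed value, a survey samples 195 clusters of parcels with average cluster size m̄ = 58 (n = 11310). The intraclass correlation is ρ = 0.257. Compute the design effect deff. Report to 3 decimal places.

15.649

deff = 1 + (58 − 1)·0.257 = 1 + 14.649 = 15.649.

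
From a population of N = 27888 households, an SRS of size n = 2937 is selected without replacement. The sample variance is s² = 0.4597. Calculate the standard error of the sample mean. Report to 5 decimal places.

Under SRS without replacement, Var(ȳ) = (1 − f)·s²/n with f = n/N = 2937/27888 = 0.10531411.
Var(ȳ) = (1 − 0.10531411)·0.4597/2937 = 0.89468589·1.5652026 × 10^-4 = 1.4003647 × 10^-4.
SE(ȳ) = √(1.4003647 × 10^-4) = 0.01183.

0.01183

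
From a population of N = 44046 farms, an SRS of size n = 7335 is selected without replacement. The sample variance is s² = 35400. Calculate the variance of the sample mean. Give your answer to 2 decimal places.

Under SRS without replacement, Var(ȳ) = (1 − f)·s²/n with f = n/N = 7335/44046 = 0.16653045.
Var(ȳ) = (1 − 0.16653045)·35400/7335 = 0.83346955·4.8261759 = 4.0224707.

4.02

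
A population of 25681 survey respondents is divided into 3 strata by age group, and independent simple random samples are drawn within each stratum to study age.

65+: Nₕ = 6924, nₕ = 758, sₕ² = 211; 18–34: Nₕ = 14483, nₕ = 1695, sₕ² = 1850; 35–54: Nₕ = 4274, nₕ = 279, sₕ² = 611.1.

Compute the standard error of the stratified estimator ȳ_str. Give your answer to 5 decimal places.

0.61744

Var(ȳ_str) = Σₕ Wₕ²(1 − fₕ)sₕ²/nₕ with Wₕ = Nₕ/N, N = 25681.
65+: Wₕ = 0.26961567; term = 0.26961567²·(1 − 0.10947429)·211/758 = 0.0180198.
18–34: Wₕ = 0.56395779; term = 0.56395779²·(1 − 0.11703376)·1850/1695 = 0.30650624.
35–54: Wₕ = 0.16642654; term = 0.16642654²·(1 − 0.06527843)·611.1/279 = 0.05670685.
Sum = 0.38123289.
SE = √(0.38123289) = 0.61744.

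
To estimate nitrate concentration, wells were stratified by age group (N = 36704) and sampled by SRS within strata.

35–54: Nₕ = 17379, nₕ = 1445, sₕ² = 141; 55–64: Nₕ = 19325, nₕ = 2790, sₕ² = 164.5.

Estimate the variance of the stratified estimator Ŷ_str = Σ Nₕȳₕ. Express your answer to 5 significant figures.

4.5861 × 10^7

Var(Ŷ_str) = Σₕ Nₕ²(1 − fₕ)sₕ²/nₕ.
35–54: 17379²·(1 − 1445/17379)·141/1445 = 2.7020965 × 10^7.
55–64: 19325²·(1 − 2790/19325)·164.5/2790 = 1.8840195 × 10^7.
Sum = 4.586116 × 10^7.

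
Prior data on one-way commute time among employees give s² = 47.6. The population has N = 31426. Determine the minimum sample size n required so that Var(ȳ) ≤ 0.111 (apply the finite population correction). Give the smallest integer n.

Without fpc, n₀ = s²/D = 47.6/0.111 = 428.8288.
With fpc, (1 − n/N)·s²/n ≤ D requires n ≥ n₀/(1 + n₀/N) = 428.8288/(1 + 428.8288/31426) = 423.0559.
Rounding up, n = 424.

424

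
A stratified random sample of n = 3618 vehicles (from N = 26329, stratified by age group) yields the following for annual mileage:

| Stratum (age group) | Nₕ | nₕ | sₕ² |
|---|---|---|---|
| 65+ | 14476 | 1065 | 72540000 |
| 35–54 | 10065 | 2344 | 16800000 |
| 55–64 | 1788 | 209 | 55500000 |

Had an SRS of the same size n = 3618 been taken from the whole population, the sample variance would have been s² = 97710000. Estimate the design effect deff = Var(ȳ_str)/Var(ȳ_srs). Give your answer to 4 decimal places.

0.8998

Var(ȳ_str) = Σ Wₕ²(1−fₕ)sₕ²/nₕ with Wₕ = Nₕ/26329:
  65+: (14476/26329)²·(1−1065/14476)·72540000/1065 = 19075.193
  35–54: (10065/26329)²·(1−2344/10065)·16800000/2344 = 803.47113
  55–64: (1788/26329)²·(1−209/1788)·55500000/209 = 1081.5027
  → Var(ȳ_str) = 20960.167.
Var(ȳ_srs) = (1 − 3618/26329)·97710000/3618 = 23295.516.
deff = 20960.167 / 23295.516 = 0.8998.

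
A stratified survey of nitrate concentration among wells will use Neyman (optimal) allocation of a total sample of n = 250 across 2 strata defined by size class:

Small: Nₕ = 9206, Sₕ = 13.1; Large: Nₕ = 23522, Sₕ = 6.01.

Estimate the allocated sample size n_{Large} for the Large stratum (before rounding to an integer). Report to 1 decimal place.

134.9

Neyman allocation: nₕ = n·NₕSₕ / Σⱼ NⱼSⱼ.
Σ NⱼSⱼ = 9206·13.1 + 23522·6.01 = 261965.82.
n_{Large} = 250·23522·6.01 / 261965.82 = 134.9.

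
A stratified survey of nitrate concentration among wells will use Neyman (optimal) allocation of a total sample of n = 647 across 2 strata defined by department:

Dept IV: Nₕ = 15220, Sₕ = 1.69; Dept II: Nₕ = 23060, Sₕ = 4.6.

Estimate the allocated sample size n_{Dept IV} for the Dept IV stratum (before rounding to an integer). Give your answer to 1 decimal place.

Neyman allocation: nₕ = n·NₕSₕ / Σⱼ NⱼSⱼ.
Σ NⱼSⱼ = 15220·1.69 + 23060·4.6 = 131797.8.
n_{Dept IV} = 647·15220·1.69 / 131797.8 = 126.3.

126.3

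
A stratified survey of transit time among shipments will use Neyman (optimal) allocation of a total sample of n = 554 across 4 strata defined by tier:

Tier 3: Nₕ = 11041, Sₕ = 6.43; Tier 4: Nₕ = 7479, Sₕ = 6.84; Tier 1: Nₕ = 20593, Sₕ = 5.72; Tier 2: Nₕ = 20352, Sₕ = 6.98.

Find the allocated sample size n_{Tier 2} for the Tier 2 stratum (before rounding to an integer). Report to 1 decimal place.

206.0

Neyman allocation: nₕ = n·NₕSₕ / Σⱼ NⱼSⱼ.
Σ NⱼSⱼ = 11041·6.43 + 7479·6.84 + 20593·5.72 + 20352·6.98 = 381998.91.
n_{Tier 2} = 554·20352·6.98 / 381998.91 = 206.0.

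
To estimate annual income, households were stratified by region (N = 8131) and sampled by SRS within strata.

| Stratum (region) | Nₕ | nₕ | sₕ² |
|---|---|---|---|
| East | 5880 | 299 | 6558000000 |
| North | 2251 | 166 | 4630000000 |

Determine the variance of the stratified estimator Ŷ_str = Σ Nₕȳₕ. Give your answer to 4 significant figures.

8.507 × 10^14

Var(Ŷ_str) = Σₕ Nₕ²(1 − fₕ)sₕ²/nₕ.
East: 5880²·(1 − 299/5880)·6558000000/299 = 7.1976309 × 10^14.
North: 2251²·(1 − 166/2251)·4630000000/166 = 1.3090446 × 10^14.
Sum = 8.5066755 × 10^14.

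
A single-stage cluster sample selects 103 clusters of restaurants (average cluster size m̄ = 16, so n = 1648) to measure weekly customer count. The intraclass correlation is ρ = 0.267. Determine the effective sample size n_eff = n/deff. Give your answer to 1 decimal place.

deff = 1 + (16 − 1)·0.267 = 1 + 4.005 = 5.005.
n_eff = 1648 / 5.005 = 329.3.

329.3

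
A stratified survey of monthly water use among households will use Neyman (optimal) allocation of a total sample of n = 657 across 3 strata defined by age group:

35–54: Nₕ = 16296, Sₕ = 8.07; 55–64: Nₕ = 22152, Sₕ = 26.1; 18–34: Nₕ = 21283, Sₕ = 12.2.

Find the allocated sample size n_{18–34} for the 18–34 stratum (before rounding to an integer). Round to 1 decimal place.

Neyman allocation: nₕ = n·NₕSₕ / Σⱼ NⱼSⱼ.
Σ NⱼSⱼ = 16296·8.07 + 22152·26.1 + 21283·12.2 = 969328.52.
n_{18–34} = 657·21283·12.2 / 969328.52 = 176.0.

176.0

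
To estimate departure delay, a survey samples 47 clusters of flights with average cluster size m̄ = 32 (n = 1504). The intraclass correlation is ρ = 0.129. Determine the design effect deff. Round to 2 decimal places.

5.00

deff = 1 + (32 − 1)·0.129 = 1 + 3.999 = 4.999.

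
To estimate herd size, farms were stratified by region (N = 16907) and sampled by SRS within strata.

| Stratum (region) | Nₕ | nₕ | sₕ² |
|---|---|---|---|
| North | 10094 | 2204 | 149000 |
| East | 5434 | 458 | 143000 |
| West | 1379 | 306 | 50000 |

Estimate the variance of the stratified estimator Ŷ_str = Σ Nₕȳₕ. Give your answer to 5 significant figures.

Var(Ŷ_str) = Σₕ Nₕ²(1 − fₕ)sₕ²/nₕ.
North: 10094²·(1 − 2204/10094)·149000/2204 = 5.3841231 × 10^9.
East: 5434²·(1 − 458/5434)·143000/458 = 8.4424902 × 10^9.
West: 1379²·(1 − 306/1379)·50000/306 = 2.4177565 × 10^8.
Sum = 1.4068389 × 10^10.

1.4068 × 10^10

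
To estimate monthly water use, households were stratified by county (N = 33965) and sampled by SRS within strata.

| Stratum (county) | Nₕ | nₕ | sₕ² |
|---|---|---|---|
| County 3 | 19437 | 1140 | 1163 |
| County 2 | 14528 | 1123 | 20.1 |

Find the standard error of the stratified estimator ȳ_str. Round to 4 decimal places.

Var(ȳ_str) = Σₕ Wₕ²(1 − fₕ)sₕ²/nₕ with Wₕ = Nₕ/N, N = 33965.
County 3: Wₕ = 0.57226557; term = 0.57226557²·(1 − 0.05865103)·1163/1140 = 0.31450007.
County 2: Wₕ = 0.42773443; term = 0.42773443²·(1 − 0.07729901)·20.1/1123 = 0.0030215217.
Sum = 0.31752159.
SE = √(0.31752159) = 0.5635.

0.5635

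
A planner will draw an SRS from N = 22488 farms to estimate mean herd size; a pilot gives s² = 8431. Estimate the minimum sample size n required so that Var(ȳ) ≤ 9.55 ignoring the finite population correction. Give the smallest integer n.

883

Without fpc, n₀ = s²/D = 8431/9.55 = 882.8272.
Rounding up, n = 883.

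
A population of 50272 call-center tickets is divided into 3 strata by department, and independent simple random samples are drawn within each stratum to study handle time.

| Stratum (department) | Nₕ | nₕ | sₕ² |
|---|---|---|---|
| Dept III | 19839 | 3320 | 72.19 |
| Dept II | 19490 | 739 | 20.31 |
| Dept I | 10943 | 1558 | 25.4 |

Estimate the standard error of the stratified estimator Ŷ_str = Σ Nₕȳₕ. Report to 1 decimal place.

4341.0

Var(Ŷ_str) = Σₕ Nₕ²(1 − fₕ)sₕ²/nₕ.
Dept III: 19839²·(1 − 3320/19839)·72.19/3320 = 7.1259454 × 10^6.
Dept II: 19490²·(1 − 739/19490)·20.31/739 = 1.0043886 × 10^7.
Dept I: 10943²·(1 − 1558/10943)·25.4/1558 = 1.6743141 × 10^6.
Sum = 1.8844146 × 10^7.
SE = √(1.8844146 × 10^7) = 4341.0.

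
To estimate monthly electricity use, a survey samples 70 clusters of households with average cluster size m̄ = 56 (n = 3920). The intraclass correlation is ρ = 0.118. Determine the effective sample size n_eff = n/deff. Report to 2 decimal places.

deff = 1 + (56 − 1)·0.118 = 1 + 6.49 = 7.49.
n_eff = 3920 / 7.49 = 523.36.

523.36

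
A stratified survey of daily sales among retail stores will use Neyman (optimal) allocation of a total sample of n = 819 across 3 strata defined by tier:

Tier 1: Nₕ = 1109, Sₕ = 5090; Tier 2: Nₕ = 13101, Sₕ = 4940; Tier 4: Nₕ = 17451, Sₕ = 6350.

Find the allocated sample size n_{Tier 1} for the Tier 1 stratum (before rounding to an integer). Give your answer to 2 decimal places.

Neyman allocation: nₕ = n·NₕSₕ / Σⱼ NⱼSⱼ.
Σ NⱼSⱼ = 1109·5090 + 13101·4940 + 17451·6350 = 1.811776 × 10^8.
n_{Tier 1} = 819·1109·5090 / (1.811776 × 10^8) = 25.52.

25.52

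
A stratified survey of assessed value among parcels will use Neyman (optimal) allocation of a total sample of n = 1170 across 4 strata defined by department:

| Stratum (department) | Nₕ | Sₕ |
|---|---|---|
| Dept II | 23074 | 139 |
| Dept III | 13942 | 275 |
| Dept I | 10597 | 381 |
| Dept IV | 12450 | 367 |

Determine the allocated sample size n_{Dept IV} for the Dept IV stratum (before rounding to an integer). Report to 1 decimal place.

Neyman allocation: nₕ = n·NₕSₕ / Σⱼ NⱼSⱼ.
Σ NⱼSⱼ = 23074·139 + 13942·275 + 10597·381 + 12450·367 = 1.5647943 × 10^7.
n_{Dept IV} = 1170·12450·367 / (1.5647943 × 10^7) = 341.6.

341.6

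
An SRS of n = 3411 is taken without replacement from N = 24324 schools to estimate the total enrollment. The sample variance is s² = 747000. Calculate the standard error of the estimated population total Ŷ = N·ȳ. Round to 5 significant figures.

Var(Ŷ) = N²·Var(ȳ) = N²·(1 − n/N)·s²/n.
f = 3411/24324 = 0.14023187; Var(ȳ) = 0.85976813·747000/3411 = 188.28695.
Var(Ŷ) = 24324² · 188.28695 = 1.1140129 × 10^11.
SE(Ŷ) = √(1.1140129 × 10^11) = 333770.

333770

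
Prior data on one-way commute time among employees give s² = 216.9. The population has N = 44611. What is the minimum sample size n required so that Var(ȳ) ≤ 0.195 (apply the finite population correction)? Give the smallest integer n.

Without fpc, n₀ = s²/D = 216.9/0.195 = 1112.3077.
With fpc, (1 − n/N)·s²/n ≤ D requires n ≥ n₀/(1 + n₀/N) = 1112.3077/(1 + 1112.3077/44611) = 1085.2487.
Rounding up, n = 1086.

1086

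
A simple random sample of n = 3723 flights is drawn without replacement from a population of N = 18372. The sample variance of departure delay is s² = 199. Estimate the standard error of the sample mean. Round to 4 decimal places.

0.2064

Under SRS without replacement, Var(ȳ) = (1 − f)·s²/n with f = n/N = 3723/18372 = 0.20264533.
Var(ȳ) = (1 − 0.20264533)·199/3723 = 0.79735467·0.053451518 = 0.042619817.
SE(ȳ) = √(0.042619817) = 0.2064.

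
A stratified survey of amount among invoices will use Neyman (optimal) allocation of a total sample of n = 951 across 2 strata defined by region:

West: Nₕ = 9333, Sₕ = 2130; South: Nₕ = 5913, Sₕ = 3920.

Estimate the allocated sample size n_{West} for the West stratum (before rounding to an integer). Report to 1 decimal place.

439.1

Neyman allocation: nₕ = n·NₕSₕ / Σⱼ NⱼSⱼ.
Σ NⱼSⱼ = 9333·2130 + 5913·3920 = 4.305825 × 10^7.
n_{West} = 951·9333·2130 / (4.305825 × 10^7) = 439.1.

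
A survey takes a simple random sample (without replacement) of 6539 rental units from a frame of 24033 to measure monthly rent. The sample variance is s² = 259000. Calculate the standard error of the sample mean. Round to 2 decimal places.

5.37

Under SRS without replacement, Var(ȳ) = (1 − f)·s²/n with f = n/N = 6539/24033 = 0.27208422.
Var(ȳ) = (1 − 0.27208422)·259000/6539 = 0.72791578·39.608503 = 28.831654.
SE(ȳ) = √(28.831654) = 5.37.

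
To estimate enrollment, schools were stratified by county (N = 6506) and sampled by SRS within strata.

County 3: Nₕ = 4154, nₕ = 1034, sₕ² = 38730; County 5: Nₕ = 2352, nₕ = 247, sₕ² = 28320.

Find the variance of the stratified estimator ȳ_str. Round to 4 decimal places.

Var(ȳ_str) = Σₕ Wₕ²(1 − fₕ)sₕ²/nₕ with Wₕ = Nₕ/N, N = 6506.
County 3: Wₕ = 0.63848755; term = 0.63848755²·(1 − 0.24891671)·38730/1034 = 11.468851.
County 5: Wₕ = 0.36151245; term = 0.36151245²·(1 − 0.10501701)·28320/247 = 13.41089.
Sum = 24.879741.

24.8797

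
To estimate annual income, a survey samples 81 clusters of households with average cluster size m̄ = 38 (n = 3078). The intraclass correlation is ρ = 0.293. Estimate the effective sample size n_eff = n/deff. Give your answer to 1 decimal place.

259.9

deff = 1 + (38 − 1)·0.293 = 1 + 10.841 = 11.841.
n_eff = 3078 / 11.841 = 259.9.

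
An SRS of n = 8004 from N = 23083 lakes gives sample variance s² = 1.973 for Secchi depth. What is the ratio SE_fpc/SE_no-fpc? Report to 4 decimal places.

f = n/N = 8004/23083 = 0.34674869.
SE_no-fpc = √(s²/n) = 0.015700374; SE_fpc = √((1−f)s²/n) = 0.012689665.
Ratio = √(1−f) = 0.80823964.

0.8082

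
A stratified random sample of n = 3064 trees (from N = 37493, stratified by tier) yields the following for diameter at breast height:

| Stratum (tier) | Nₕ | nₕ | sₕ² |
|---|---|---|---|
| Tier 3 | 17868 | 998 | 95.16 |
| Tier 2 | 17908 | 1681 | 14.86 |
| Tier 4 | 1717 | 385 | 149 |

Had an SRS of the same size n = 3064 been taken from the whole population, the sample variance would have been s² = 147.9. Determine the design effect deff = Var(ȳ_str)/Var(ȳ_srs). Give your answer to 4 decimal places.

0.5167

Var(ȳ_str) = Σ Wₕ²(1−fₕ)sₕ²/nₕ with Wₕ = Nₕ/37493:
  Tier 3: (17868/37493)²·(1−998/17868)·95.16/998 = 0.020446291
  Tier 2: (17908/37493)²·(1−1681/17908)·14.86/1681 = 0.0018274102
  Tier 4: (1717/37493)²·(1−385/1717)·149/385 = 6.2965068 × 10^-4
  → Var(ȳ_str) = 0.022903352.
Var(ȳ_srs) = (1 − 3064/37493)·147.9/3064 = 0.044325499.
deff = 0.022903352 / 0.044325499 = 0.5167.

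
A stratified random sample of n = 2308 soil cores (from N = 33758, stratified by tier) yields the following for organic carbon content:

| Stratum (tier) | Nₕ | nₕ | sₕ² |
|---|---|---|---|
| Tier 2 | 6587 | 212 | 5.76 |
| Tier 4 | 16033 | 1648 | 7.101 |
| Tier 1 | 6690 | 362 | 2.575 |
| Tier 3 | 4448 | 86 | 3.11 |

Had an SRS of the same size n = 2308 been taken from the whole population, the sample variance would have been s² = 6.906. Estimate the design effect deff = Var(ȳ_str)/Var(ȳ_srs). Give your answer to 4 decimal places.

0.9876

Var(ȳ_str) = Σ Wₕ²(1−fₕ)sₕ²/nₕ with Wₕ = Nₕ/33758:
  Tier 2: (6587/33758)²·(1−212/6587)·5.76/212 = 0.0010011544
  Tier 4: (16033/33758)²·(1−1648/16033)·7.101/1648 = 8.7203426 × 10^-4
  Tier 1: (6690/33758)²·(1−362/6690)·2.575/362 = 2.6424564 × 10^-4
  Tier 3: (4448/33758)²·(1−86/4448)·3.11/86 = 6.1568555 × 10^-4
  → Var(ȳ_str) = 0.0027531199.
Var(ȳ_srs) = (1 − 2308/33758)·6.906/2308 = 0.0027876273.
deff = 0.0027531199 / 0.0027876273 = 0.9876.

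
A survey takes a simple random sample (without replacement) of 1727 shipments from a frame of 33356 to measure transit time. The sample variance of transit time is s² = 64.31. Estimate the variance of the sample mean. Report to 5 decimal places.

Under SRS without replacement, Var(ȳ) = (1 − f)·s²/n with f = n/N = 1727/33356 = 0.05177479.
Var(ȳ) = (1 − 0.05177479)·64.31/1727 = 0.94822521·0.037237985 = 0.035309996.

0.03531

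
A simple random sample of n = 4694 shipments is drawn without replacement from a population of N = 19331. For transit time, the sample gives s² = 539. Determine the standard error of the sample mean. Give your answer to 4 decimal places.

Under SRS without replacement, Var(ȳ) = (1 − f)·s²/n with f = n/N = 4694/19331 = 0.24282241.
Var(ȳ) = (1 − 0.24282241)·539/4694 = 0.75717759·0.11482744 = 0.086944764.
SE(ȳ) = √(0.086944764) = 0.2949.

0.2949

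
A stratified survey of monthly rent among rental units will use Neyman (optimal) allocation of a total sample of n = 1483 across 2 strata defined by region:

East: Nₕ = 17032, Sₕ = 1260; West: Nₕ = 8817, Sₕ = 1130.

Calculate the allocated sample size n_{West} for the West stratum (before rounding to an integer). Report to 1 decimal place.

Neyman allocation: nₕ = n·NₕSₕ / Σⱼ NⱼSⱼ.
Σ NⱼSⱼ = 17032·1260 + 8817·1130 = 3.142353 × 10^7.
n_{West} = 1483·8817·1130 / (3.142353 × 10^7) = 470.2.

470.2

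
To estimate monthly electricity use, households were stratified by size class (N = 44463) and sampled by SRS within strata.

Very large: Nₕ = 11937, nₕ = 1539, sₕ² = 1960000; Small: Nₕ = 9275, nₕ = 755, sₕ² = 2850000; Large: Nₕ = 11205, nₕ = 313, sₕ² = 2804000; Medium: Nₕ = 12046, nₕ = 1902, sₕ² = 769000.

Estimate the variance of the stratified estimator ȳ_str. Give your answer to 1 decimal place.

Var(ȳ_str) = Σₕ Wₕ²(1 − fₕ)sₕ²/nₕ with Wₕ = Nₕ/N, N = 44463.
Very large: Wₕ = 0.26847041; term = 0.26847041²·(1 − 0.12892687)·1960000/1539 = 79.958555.
Small: Wₕ = 0.20860041; term = 0.20860041²·(1 − 0.08140162)·2850000/755 = 150.88772.
Large: Wₕ = 0.25200729; term = 0.25200729²·(1 − 0.02793396)·2804000/313 = 553.03885.
Medium: Wₕ = 0.27092189; term = 0.27092189²·(1 − 0.15789474)·769000/1902 = 24.990239.
Sum = 808.87536.

808.9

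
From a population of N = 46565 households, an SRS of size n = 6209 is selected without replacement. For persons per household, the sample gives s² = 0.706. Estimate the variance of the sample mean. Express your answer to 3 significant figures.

9.85 × 10^-5

Under SRS without replacement, Var(ȳ) = (1 − f)·s²/n with f = n/N = 6209/46565 = 0.13334049.
Var(ȳ) = (1 − 0.13334049)·0.706/6209 = 0.86665951·1.1370591 × 10^-4 = 9.8544309 × 10^-5.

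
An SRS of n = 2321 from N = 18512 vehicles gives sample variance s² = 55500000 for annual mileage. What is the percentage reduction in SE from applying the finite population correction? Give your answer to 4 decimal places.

f = n/N = 2321/18512 = 0.12537813.
SE_no-fpc = √(s²/n) = 154.6354; SE_fpc = √((1−f)s²/n) = 144.61691.
Ratio = √(1−f) = 0.93521220. Reduction = 100·(1 − 0.93521220) = 6.4788%.

6.4788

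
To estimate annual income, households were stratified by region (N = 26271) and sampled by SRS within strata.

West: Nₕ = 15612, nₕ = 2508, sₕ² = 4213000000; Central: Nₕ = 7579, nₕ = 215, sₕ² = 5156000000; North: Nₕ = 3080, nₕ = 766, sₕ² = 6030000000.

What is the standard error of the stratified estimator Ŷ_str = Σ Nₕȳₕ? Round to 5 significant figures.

Var(Ŷ_str) = Σₕ Nₕ²(1 − fₕ)sₕ²/nₕ.
West: 15612²·(1 − 2508/15612)·4213000000/2508 = 3.4365792 × 10^14.
Central: 7579²·(1 − 215/7579)·5156000000/215 = 1.3384438 × 10^15.
North: 3080²·(1 − 766/3080)·6030000000/766 = 5.6105135 × 10^13.
Sum = 1.7382069 × 10^15.
SE = √(1.7382069 × 10^15) = 4.1692 × 10^7.

4.1692 × 10^7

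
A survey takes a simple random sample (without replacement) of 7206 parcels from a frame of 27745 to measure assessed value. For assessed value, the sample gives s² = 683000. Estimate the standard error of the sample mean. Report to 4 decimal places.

8.3765

Under SRS without replacement, Var(ȳ) = (1 − f)·s²/n with f = n/N = 7206/27745 = 0.25972247.
Var(ȳ) = (1 − 0.25972247)·683000/7206 = 0.74027753·94.782126 = 70.165078.
SE(ȳ) = √(70.165078) = 8.3765.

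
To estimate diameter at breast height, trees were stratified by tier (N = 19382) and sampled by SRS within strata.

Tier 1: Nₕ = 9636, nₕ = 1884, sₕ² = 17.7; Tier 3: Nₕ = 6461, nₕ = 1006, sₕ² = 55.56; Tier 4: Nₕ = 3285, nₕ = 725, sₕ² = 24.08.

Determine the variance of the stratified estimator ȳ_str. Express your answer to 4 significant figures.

Var(ȳ_str) = Σₕ Wₕ²(1 − fₕ)sₕ²/nₕ with Wₕ = Nₕ/N, N = 19382.
Tier 1: Wₕ = 0.49716232; term = 0.49716232²·(1 − 0.19551681)·17.7/1884 = 0.0018681242.
Tier 3: Wₕ = 0.33335053; term = 0.33335053²·(1 − 0.15570345)·55.56/1006 = 0.0051815724.
Tier 4: Wₕ = 0.16948715; term = 0.16948715²·(1 − 0.22070015)·24.08/725 = 7.4352682 × 10^-4.
Sum = 0.0077932234.

0.007793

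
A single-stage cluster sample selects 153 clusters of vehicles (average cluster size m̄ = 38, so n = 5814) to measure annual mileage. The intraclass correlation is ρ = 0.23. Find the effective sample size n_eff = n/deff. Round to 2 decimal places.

deff = 1 + (38 − 1)·0.23 = 1 + 8.51 = 9.51.
n_eff = 5814 / 9.51 = 611.36.

611.36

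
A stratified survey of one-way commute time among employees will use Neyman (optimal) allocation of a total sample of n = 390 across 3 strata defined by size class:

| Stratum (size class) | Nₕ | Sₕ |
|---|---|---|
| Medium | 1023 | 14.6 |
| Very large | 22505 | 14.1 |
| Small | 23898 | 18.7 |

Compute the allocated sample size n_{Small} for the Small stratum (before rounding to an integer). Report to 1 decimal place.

Neyman allocation: nₕ = n·NₕSₕ / Σⱼ NⱼSⱼ.
Σ NⱼSⱼ = 1023·14.6 + 22505·14.1 + 23898·18.7 = 779148.9.
n_{Small} = 390·23898·18.7 / 779148.9 = 223.7.

223.7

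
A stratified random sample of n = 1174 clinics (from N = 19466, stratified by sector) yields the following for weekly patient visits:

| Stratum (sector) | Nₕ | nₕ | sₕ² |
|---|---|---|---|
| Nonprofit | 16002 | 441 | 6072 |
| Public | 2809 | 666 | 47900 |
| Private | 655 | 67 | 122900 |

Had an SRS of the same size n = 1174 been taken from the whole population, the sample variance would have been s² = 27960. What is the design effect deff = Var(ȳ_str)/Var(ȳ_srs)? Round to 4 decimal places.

Var(ȳ_str) = Σ Wₕ²(1−fₕ)sₕ²/nₕ with Wₕ = Nₕ/19466:
  Nonprofit: (16002/19466)²·(1−441/16002)·6072/441 = 9.0479773
  Public: (2809/19466)²·(1−666/2809)·47900/666 = 1.1425672
  Private: (655/19466)²·(1−67/655)·122900/67 = 1.8644136
  → Var(ȳ_str) = 12.054958.
Var(ȳ_srs) = (1 − 1174/19466)·27960/1174 = 22.379663.
deff = 12.054958 / 22.379663 = 0.5387.

0.5387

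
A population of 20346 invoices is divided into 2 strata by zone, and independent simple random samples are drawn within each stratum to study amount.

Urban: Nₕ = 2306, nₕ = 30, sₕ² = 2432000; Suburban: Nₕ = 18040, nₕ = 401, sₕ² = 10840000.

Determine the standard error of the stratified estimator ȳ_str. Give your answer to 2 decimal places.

147.67

Var(ȳ_str) = Σₕ Wₕ²(1 − fₕ)sₕ²/nₕ with Wₕ = Nₕ/N, N = 20346.
Urban: Wₕ = 0.11333923; term = 0.11333923²·(1 − 0.01300954)·2432000/30 = 1027.817.
Suburban: Wₕ = 0.88666077; term = 0.88666077²·(1 − 0.02222838)·10840000/401 = 20779.607.
Sum = 21807.424.
SE = √(21807.424) = 147.67.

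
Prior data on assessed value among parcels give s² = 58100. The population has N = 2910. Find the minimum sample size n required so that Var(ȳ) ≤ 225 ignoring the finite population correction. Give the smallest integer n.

Without fpc, n₀ = s²/D = 58100/225 = 258.2222.
Rounding up, n = 259.

259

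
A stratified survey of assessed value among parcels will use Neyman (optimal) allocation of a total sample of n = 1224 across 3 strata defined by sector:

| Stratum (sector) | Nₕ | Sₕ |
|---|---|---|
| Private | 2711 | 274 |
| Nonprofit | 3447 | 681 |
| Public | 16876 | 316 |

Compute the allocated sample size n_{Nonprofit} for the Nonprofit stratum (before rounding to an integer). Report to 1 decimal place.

341.1

Neyman allocation: nₕ = n·NₕSₕ / Σⱼ NⱼSⱼ.
Σ NⱼSⱼ = 2711·274 + 3447·681 + 16876·316 = 8.423037 × 10^6.
n_{Nonprofit} = 1224·3447·681 / (8.423037 × 10^6) = 341.1.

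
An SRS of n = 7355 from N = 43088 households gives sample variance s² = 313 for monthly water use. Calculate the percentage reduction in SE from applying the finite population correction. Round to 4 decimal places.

f = n/N = 7355/43088 = 0.17069718.
SE_no-fpc = √(s²/n) = 0.20629126; SE_fpc = √((1−f)s²/n) = 0.18786133.
Ratio = √(1−f) = 0.91066065. Reduction = 100·(1 − 0.91066065) = 8.9339%.

8.9339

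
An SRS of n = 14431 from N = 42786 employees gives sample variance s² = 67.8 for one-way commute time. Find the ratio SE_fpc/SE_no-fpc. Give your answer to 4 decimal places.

0.8141

f = n/N = 14431/42786 = 0.33728322.
SE_no-fpc = √(s²/n) = 0.068543556; SE_fpc = √((1−f)s²/n) = 0.05579954.
Ratio = √(1−f) = 0.81407418.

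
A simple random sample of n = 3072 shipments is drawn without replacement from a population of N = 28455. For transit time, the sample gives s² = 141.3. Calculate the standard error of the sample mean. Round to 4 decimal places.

0.2026

Under SRS without replacement, Var(ȳ) = (1 − f)·s²/n with f = n/N = 3072/28455 = 0.10795994.
Var(ȳ) = (1 − 0.10795994)·141.3/3072 = 0.89204006·0.045996094 = 0.041030358.
SE(ȳ) = √(0.041030358) = 0.2026.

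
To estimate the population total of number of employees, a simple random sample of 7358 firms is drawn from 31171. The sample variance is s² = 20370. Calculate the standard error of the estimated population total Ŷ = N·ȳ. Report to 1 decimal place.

Var(Ŷ) = N²·Var(ȳ) = N²·(1 − n/N)·s²/n.
f = 7358/31171 = 0.23605274; Var(ȳ) = 0.76394726·20370/7358 = 2.1149233.
Var(Ŷ) = 31171² · 2.1149233 = 2.0549256 × 10^9.
SE(Ŷ) = √(2.0549256 × 10^9) = 45331.3.

45331.3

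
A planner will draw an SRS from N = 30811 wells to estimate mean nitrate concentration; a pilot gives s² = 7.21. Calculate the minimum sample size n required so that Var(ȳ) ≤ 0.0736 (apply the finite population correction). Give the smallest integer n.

98

Without fpc, n₀ = s²/D = 7.21/0.0736 = 97.9620.
With fpc, (1 − n/N)·s²/n ≤ D requires n ≥ n₀/(1 + n₀/N) = 97.9620/(1 + 97.9620/30811) = 97.6515.
Rounding up, n = 98.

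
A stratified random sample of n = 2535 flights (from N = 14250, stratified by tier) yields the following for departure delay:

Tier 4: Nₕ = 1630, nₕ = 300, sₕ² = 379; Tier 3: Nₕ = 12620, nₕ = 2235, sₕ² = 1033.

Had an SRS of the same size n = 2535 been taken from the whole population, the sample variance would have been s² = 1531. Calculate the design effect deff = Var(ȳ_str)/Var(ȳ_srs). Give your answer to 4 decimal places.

Var(ȳ_str) = Σ Wₕ²(1−fₕ)sₕ²/nₕ with Wₕ = Nₕ/14250:
  Tier 4: (1630/14250)²·(1−300/1630)·379/300 = 0.013487376
  Tier 3: (12620/14250)²·(1−2235/12620)·1033/2235 = 0.29830389
  → Var(ȳ_str) = 0.31179127.
Var(ȳ_srs) = (1 − 2535/14250)·1531/2535 = 0.49650618.
deff = 0.31179127 / 0.49650618 = 0.6280.

0.6280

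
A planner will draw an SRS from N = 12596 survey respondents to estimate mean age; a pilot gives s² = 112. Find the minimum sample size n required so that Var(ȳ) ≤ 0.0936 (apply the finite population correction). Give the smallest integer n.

Without fpc, n₀ = s²/D = 112/0.0936 = 1196.5812.
With fpc, (1 − n/N)·s²/n ≤ D requires n ≥ n₀/(1 + n₀/N) = 1196.5812/(1 + 1196.5812/12596) = 1092.7713.
Rounding up, n = 1093.

1093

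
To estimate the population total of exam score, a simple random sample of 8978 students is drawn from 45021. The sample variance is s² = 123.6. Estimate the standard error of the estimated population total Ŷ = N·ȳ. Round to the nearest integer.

4726

Var(Ŷ) = N²·Var(ȳ) = N²·(1 − n/N)·s²/n.
f = 8978/45021 = 0.19941805; Var(ȳ) = 0.80058195·123.6/8978 = 0.0110216.
Var(Ŷ) = 45021² · 0.0110216 = 2.2339576 × 10^7.
SE(Ŷ) = √(2.2339576 × 10^7) = 4726.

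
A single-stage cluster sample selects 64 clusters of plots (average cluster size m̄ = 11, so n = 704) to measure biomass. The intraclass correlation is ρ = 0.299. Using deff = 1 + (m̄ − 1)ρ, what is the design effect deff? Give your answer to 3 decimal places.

deff = 1 + (11 − 1)·0.299 = 1 + 2.99 = 3.99.

3.990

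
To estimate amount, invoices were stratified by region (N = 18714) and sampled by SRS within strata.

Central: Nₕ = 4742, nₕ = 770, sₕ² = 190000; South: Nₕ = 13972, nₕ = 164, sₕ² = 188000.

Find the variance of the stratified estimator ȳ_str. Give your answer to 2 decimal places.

Var(ȳ_str) = Σₕ Wₕ²(1 − fₕ)sₕ²/nₕ with Wₕ = Nₕ/N, N = 18714.
Central: Wₕ = 0.25339318; term = 0.25339318²·(1 − 0.16237874)·190000/770 = 13.270901.
South: Wₕ = 0.74660682; term = 0.74660682²·(1 − 0.01173776)·188000/164 = 631.49528.
Sum = 644.76618.

644.77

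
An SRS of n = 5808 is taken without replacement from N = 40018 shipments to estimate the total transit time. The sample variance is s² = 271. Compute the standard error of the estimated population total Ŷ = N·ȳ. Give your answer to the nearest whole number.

7992

Var(Ŷ) = N²·Var(ȳ) = N²·(1 − n/N)·s²/n.
f = 5808/40018 = 0.14513469; Var(ȳ) = 0.85486531·271/5808 = 0.039887827.
Var(Ŷ) = 40018² · 0.039887827 = 6.3877975 × 10^7.
SE(Ŷ) = √(6.3877975 × 10^7) = 7992.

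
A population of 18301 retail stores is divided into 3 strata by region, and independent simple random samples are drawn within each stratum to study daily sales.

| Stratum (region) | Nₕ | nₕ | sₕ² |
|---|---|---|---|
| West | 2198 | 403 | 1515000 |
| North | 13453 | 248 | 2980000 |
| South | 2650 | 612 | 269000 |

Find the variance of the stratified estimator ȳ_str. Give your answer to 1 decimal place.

6424.8

Var(ȳ_str) = Σₕ Wₕ²(1 − fₕ)sₕ²/nₕ with Wₕ = Nₕ/N, N = 18301.
West: Wₕ = 0.12010273; term = 0.12010273²·(1 − 0.18334850)·1515000/403 = 44.284331.
North: Wₕ = 0.73509644; term = 0.73509644²·(1 − 0.01843455)·2980000/248 = 6373.4193.
South: Wₕ = 0.14480083; term = 0.14480083²·(1 − 0.23094340)·269000/612 = 7.0876338.
Sum = 6424.7913.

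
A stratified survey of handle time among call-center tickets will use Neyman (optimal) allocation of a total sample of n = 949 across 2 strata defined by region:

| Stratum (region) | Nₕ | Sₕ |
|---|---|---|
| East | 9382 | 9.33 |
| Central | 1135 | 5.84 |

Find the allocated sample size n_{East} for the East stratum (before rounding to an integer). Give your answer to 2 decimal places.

Neyman allocation: nₕ = n·NₕSₕ / Σⱼ NⱼSⱼ.
Σ NⱼSⱼ = 9382·9.33 + 1135·5.84 = 94162.46.
n_{East} = 949·9382·9.33 / 94162.46 = 882.20.

882.20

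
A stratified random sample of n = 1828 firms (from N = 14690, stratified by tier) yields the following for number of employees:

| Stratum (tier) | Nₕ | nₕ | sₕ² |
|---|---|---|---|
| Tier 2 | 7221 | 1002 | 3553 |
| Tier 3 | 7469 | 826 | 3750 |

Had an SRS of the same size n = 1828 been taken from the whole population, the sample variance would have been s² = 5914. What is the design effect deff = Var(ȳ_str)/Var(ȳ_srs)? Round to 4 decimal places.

0.6290

Var(ȳ_str) = Σ Wₕ²(1−fₕ)sₕ²/nₕ with Wₕ = Nₕ/14690:
  Tier 2: (7221/14690)²·(1−1002/7221)·3553/1002 = 0.73790728
  Tier 3: (7469/14690)²·(1−826/7469)·3750/826 = 1.043841
  → Var(ȳ_str) = 1.7817483.
Var(ȳ_srs) = (1 − 1828/14690)·5914/1828 = 2.832643.
deff = 1.7817483 / 2.832643 = 0.6290.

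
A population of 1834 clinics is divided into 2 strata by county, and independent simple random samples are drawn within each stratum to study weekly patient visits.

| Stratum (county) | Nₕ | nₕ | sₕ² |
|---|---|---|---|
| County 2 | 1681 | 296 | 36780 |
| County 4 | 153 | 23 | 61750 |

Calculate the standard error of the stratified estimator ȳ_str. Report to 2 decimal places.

10.09

Var(ȳ_str) = Σₕ Wₕ²(1 − fₕ)sₕ²/nₕ with Wₕ = Nₕ/N, N = 1834.
County 2: Wₕ = 0.91657579; term = 0.91657579²·(1 − 0.17608566)·36780/296 = 86.007998.
County 4: Wₕ = 0.08342421; term = 0.08342421²·(1 − 0.15032680)·61750/23 = 15.876152.
Sum = 101.88415.
SE = √(101.88415) = 10.09.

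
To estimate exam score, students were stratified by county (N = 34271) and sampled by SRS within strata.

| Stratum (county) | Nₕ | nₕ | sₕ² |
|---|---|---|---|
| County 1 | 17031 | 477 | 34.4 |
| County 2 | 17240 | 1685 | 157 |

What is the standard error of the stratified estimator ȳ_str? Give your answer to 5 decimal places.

0.19643

Var(ȳ_str) = Σₕ Wₕ²(1 − fₕ)sₕ²/nₕ with Wₕ = Nₕ/N, N = 34271.
County 1: Wₕ = 0.49695077; term = 0.49695077²·(1 − 0.02800775)·34.4/477 = 0.017311297.
County 2: Wₕ = 0.50304923; term = 0.50304923²·(1 − 0.09773782)·157/1685 = 0.021274211.
Sum = 0.038585508.
SE = √(0.038585508) = 0.19643.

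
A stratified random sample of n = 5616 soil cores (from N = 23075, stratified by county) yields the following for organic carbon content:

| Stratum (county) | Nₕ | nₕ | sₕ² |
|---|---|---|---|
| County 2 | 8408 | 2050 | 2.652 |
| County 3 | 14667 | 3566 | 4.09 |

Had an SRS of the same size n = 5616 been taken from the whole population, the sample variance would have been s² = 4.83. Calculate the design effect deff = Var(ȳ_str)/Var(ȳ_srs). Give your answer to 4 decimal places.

Var(ȳ_str) = Σ Wₕ²(1−fₕ)sₕ²/nₕ with Wₕ = Nₕ/23075:
  County 2: (8408/23075)²·(1−2050/8408)·2.652/2050 = 1.2988215 × 10^-4
  County 3: (14667/23075)²·(1−3566/14667)·4.09/3566 = 3.5072114 × 10^-4
  → Var(ȳ_str) = 4.8060329 × 10^-4.
Var(ȳ_srs) = (1 − 5616/23075)·4.83/5616 = 6.5072529 × 10^-4.
deff = (4.8060329 × 10^-4) / (6.5072529 × 10^-4) = 0.7386.

0.7386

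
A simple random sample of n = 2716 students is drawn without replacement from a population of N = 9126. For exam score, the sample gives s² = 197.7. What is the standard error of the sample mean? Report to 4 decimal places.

Under SRS without replacement, Var(ȳ) = (1 − f)·s²/n with f = n/N = 2716/9126 = 0.29761122.
Var(ȳ) = (1 − 0.29761122)·197.7/2716 = 0.70238878·0.072790869 = 0.05112749.
SE(ȳ) = √(0.05112749) = 0.2261.

0.2261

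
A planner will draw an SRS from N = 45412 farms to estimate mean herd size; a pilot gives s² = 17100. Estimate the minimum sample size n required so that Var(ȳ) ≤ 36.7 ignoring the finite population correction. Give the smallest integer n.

466

Without fpc, n₀ = s²/D = 17100/36.7 = 465.9401.
Rounding up, n = 466.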